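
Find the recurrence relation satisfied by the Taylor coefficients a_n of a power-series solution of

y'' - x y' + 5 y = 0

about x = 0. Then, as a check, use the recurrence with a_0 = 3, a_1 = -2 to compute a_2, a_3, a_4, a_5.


Substitute y = sum_n a_n x^n.
y''(x) has coefficient (n+2)(n+1) a_{n+2} at x^n;
-x y'(x) has coefficient -n a_n at x^n (shift);
5 y(x) has coefficient 5 a_n at x^n.
Matching x^n: (n+2)(n+1) a_{n+2} + (-n + 5) a_n = 0.
Thus a_{n+2} = (n - 5) / ((n+1)(n+2)) * a_n.

Check with a_0 = 3, a_1 = -2 (apply the recurrence for n = 0, 1, 2, 3): a_0 = 3, a_1 = -2, a_2 = -15/2, a_3 = 4/3, a_4 = 15/8, a_5 = -2/15.

a_(n+2) = (n - 5) / ((n+1)(n+2)) * a_n; check: a_0 = 3, a_1 = -2, a_2 = -15/2, a_3 = 4/3, a_4 = 15/8, a_5 = -2/15


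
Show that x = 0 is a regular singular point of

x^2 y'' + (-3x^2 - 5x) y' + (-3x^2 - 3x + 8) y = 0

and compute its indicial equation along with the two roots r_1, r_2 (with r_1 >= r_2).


Divide by x^2 to reach normal form y'' + P_1(x) y' + P_2(x) y = 0 with P_1(x) = -3 - 5/x and P_2(x) = -3 - 3/x + 8/x^2.
x = 0 is a singular point because the y'-coefficient -3 - 5/x has a pole at x = 0 and the y-coefficient -3 - 3/x + 8/x^2 has a pole at x = 0.
It is a regular singular point because x P_1(x) = p(x) = -3x - 5 and x^2 P_2(x) = q(x) = -3x^2 - 3x + 8 are polynomials, hence analytic at x = 0.
p(0) = -5,  q(0) = 8.
Indicial equation: r(r-1) + p(0) r + q(0) = 0, i.e. r^2 + (p(0) - 1) r + q(0) = 0, i.e. r^2 - 6 r + 8 = 0.
Discriminant: (-6)^2 - 4(8) = 4, so r = (6 ± 2)/2.
Solving: r_1 = 4, r_2 = 2.

indicial: r^2 - 6 r + 8 = 0; roots r_1 = 4, r_2 = 2


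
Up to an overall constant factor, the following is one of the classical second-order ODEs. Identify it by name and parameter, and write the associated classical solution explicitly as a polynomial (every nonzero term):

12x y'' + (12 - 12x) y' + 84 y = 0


All three coefficients share the factor 12; dividing through by 12 gives  x y'' + (1 - x) y' + 7 y = 0.
This matches the Laguerre equation x y'' + (1 - x) y' + n y = 0 with n = 7; the polynomial solution is L_7(x).
With y = sum_k a_k x^k, matching x^k gives (k+1)k a_{k+1} + (k+1) a_{k+1} - k a_k + n a_k = 0, i.e. (k+1)^2 a_{k+1} = (k - n) a_k = (k - 7) a_k. The right side vanishes at k = 7, so the series terminates at degree 7.
Standard normalization L_n(0) = 1 gives a_0 = 1. Work upward with a_{k+1} = (k - 7) a_k / (k+1)^2:
  a_1 = (0 - 7)(1) / 1^2 = -7/1 = -7
  a_2 = (1 - 7)(-7) / 2^2 = 42/4 = 21/2
  a_3 = (2 - 7)(21/2) / 3^2 = (-105/2)/9 = -35/6
  a_4 = (3 - 7)(-35/6) / 4^2 = (70/3)/16 = 35/24
  a_5 = (4 - 7)(35/24) / 5^2 = (-35/8)/25 = -7/40
  a_6 = (5 - 7)(-7/40) / 6^2 = (7/20)/36 = 7/720
  a_7 = (6 - 7)(7/720) / 7^2 = (-7/720)/49 = -1/5040
Hence L_7(x) = -x^7/5040 + 7 x^6/720 - 7 x^5/40 + 35 x^4/24 - 35 x^3/6 + 21 x^2/2 - 7 x + 1.

L_7(x); series = -x^7/5040 + 7 x^6/720 - 7 x^5/40 + 35 x^4/24 - 35 x^3/6 + 21 x^2/2 - 7 x + 1


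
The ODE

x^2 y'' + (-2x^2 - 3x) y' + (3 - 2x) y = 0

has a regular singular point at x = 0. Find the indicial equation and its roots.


Divide by x^2 to reach normal form y'' + P_1(x) y' + P_2(x) y = 0 with P_1(x) = -2 - 3/x and P_2(x) = -2/x + 3/x^2.
x = 0 is a singular point because the y'-coefficient -2 - 3/x has a pole at x = 0 and the y-coefficient -2/x + 3/x^2 has a pole at x = 0.
It is a regular singular point because x P_1(x) = p(x) = -2x - 3 and x^2 P_2(x) = q(x) = 3 - 2x are polynomials, hence analytic at x = 0.
p(0) = -3,  q(0) = 3.
Indicial equation: r(r-1) + p(0) r + q(0) = 0, i.e. r^2 + (p(0) - 1) r + q(0) = 0, i.e. r^2 - 4 r + 3 = 0.
Discriminant: (-4)^2 - 4(3) = 4, so r = (4 ± 2)/2.
Solving: r_1 = 3, r_2 = 1.

indicial: r^2 - 4 r + 3 = 0; roots r_1 = 3, r_2 = 1


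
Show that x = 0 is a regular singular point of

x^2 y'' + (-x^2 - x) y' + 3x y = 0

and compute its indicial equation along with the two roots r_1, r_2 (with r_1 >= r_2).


Divide by x^2 to reach normal form y'' + P_1(x) y' + P_2(x) y = 0 with P_1(x) = -1 - 1/x and P_2(x) = 3/x.
x = 0 is a singular point because the y'-coefficient -1 - 1/x has a pole at x = 0 and the y-coefficient 3/x has a pole at x = 0.
It is a regular singular point because x P_1(x) = p(x) = -x - 1 and x^2 P_2(x) = q(x) = 3x are polynomials, hence analytic at x = 0.
p(0) = -1,  q(0) = 0.
Indicial equation: r(r-1) + p(0) r + q(0) = 0, i.e. r^2 + (p(0) - 1) r + q(0) = 0, i.e. r^2 - 2 r = 0.
Discriminant: (-2)^2 - 4(0) = 4, so r = (2 ± 2)/2.
Solving: r_1 = 2, r_2 = 0.

indicial: r^2 - 2 r = 0; roots r_1 = 2, r_2 = 0


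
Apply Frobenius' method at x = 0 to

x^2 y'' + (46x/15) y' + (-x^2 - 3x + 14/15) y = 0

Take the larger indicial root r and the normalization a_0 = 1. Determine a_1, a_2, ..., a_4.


Write in Frobenius form y'' + (p(x)/x) y' + (q(x)/x^2) y = 0:
  p(x) = 46/15,  q(x) = -x^2 - 3x + 14/15.
Indicial equation: r(r-1) + (46/15) r + (14/15) = 0 -> roots r_1 = -2/3, r_2 = -7/5.
Take r = r_1 = -2/3. Let y(x) = x^r sum_{n>=0} a_n x^n with a_0 = 1.
Substitute y = x^r sum a_n x^n and match x^{r+n}. The recurrence is
  D(n) a_n - 3 a_{n-1} - 1 a_{n-2} = 0,  where D(n) = (r+n)(r+n-1) + (46/15)(r+n) + (14/15).
  a_n = [3 a_{n-1} + 1 a_{n-2}] / D(n).
Since the indicial polynomial factors as (r - r_1)(r - r_2), D(n) = (r_1 + n - r_1)(r_1 + n - r_2) = n(n + 11/15).
Evaluating step by step (a_0 = 1):
  n = 1: D(1) = 1(1 + 11/15) = 26/15; numerator = 3(1) = 3; a_1 = (3)/(26/15) = 45/26
  n = 2: D(2) = 2(2 + 11/15) = 82/15; numerator = 3(45/26) + 1(1) = 161/26; a_2 = (161/26)/(82/15) = 2415/2132
  n = 3: D(3) = 3(3 + 11/15) = 56/5; numerator = 3(2415/2132) + 1(45/26) = 10935/2132; a_3 = (10935/2132)/(56/5) = 54675/119392
  n = 4: D(4) = 4(4 + 11/15) = 284/15; numerator = 3(54675/119392) + 1(2415/2132) = 299265/119392; a_4 = (299265/119392)/(284/15) = 63225/477568

r = -2/3; a_0 = 1; a_1 = 45/26; a_2 = 2415/2132; a_3 = 54675/119392; a_4 = 63225/477568


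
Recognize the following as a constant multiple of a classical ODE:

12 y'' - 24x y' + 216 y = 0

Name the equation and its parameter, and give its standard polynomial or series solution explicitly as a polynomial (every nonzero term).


All three coefficients share the factor 12; dividing through by 12 gives  y'' - 2x y' + 18 y = 0.
This matches the Hermite equation y'' - 2x y' + 2n y = 0 with 2n = 18, so n = 9; the polynomial solution is H_9(x).
With y = sum_k a_k x^k, matching x^k gives (k+2)(k+1) a_{k+2} = 2(k - n) a_k = 2(k - 9) a_k. The right side vanishes at k = 9, so the series with the parity of 9 terminates at degree 9.
Standard normalization: leading coefficient of H_n is 2^n, so a_9 = 2^9 = 512. Work downward with a_k = (k+1)(k+2) a_{k+2} / (2(k - n)):
  a_7 = (8)(9)(512) / (2(7 - 9)) = 36864/(-4) = -9216
  a_5 = (6)(7)(-9216) / (2(5 - 9)) = -387072/(-8) = 48384
  a_3 = (4)(5)(48384) / (2(3 - 9)) = 967680/(-12) = -80640
  a_1 = (2)(3)(-80640) / (2(1 - 9)) = -483840/(-16) = 30240
Hence H_9(x) = 512 x^9 - 9216 x^7 + 48384 x^5 - 80640 x^3 + 30240 x.

H_9(x); series = 512 x^9 - 9216 x^7 + 48384 x^5 - 80640 x^3 + 30240 x


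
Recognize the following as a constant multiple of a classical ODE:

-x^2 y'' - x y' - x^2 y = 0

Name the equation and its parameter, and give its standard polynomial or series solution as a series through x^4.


All three coefficients share the factor -1; dividing through by -1 gives  x^2 y'' + x y' + x^2 y = 0.
This matches the Bessel equation x^2 y'' + x y' + (x^2 - nu^2) y = 0 with nu^2 = 0, so nu = 0; the solution bounded at x = 0 is J_0(x).
Frobenius at x = 0: indicial roots ±nu; for r = nu the recurrence k(k + 2nu) c_k = -c_{k-2} gives the standard series J_nu(x) = sum_{k>=0} (-1)^k / (k! (k+nu)!) (x/2)^(2k+nu). Evaluate the first 3 terms:
  k = 0: (-1)^0 / (0! * 0! * 2^0) x^0 = 1/(1*1*1) x^0 = (1) x^0
  k = 1: (-1)^1 / (1! * 1! * 2^2) x^2 = -1/(1*1*4) x^2 = (-1/4) x^2
  k = 2: (-1)^2 / (2! * 2! * 2^4) x^4 = 1/(2*2*16) x^4 = (1/64) x^4
Hence J_0(x) = x^4/64 - x^2/4 + 1 + ....

J_0(x); series = x^4/64 - x^2/4 + 1


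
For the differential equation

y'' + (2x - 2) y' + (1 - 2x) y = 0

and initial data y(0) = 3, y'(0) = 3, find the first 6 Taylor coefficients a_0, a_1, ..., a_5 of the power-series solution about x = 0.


Ansatz: y(x) = sum_{n>=0} a_n x^n, so y'(x) = sum_{n>=1} n a_n x^(n-1) and y''(x) = sum_{n>=2} n(n-1) a_n x^(n-2).
Substitute into P(x) y'' + Q(x) y' + R(x) y = 0 with P(x) = 1, Q(x) = 2x - 2, R(x) = 1 - 2x, and match powers of x.
Initial conditions: a_0 = 3, a_1 = 3.
Setting the coefficient of each power of x to zero and solving order by order (substituting the coefficients already found):
  x^0: 2 a_2 - 2 a_1 + a_0 = 0  ->  2 a_2 = 2 a_1 - a_0 = 3  ->  a_2 = 3/2
  x^1: 6 a_3 - 4 a_2 + 3 a_1 - 2 a_0 = 0  ->  6 a_3 = 4 a_2 - 3 a_1 + 2 a_0 = 3  ->  a_3 = 1/2
  x^2: 12 a_4 - 6 a_3 + 5 a_2 - 2 a_1 = 0  ->  12 a_4 = 6 a_3 - 5 a_2 + 2 a_1 = 3/2  ->  a_4 = 1/8
  x^3: 20 a_5 - 8 a_4 + 7 a_3 - 2 a_2 = 0  ->  20 a_5 = 8 a_4 - 7 a_3 + 2 a_2 = 1/2  ->  a_5 = 1/40
Truncated series: y(x) = 3 + 3 x + (3/2) x^2 + (1/2) x^3 + (1/8) x^4 + (1/40) x^5 + O(x^6).

a_0 = 3; a_1 = 3; a_2 = 3/2; a_3 = 1/2; a_4 = 1/8; a_5 = 1/40


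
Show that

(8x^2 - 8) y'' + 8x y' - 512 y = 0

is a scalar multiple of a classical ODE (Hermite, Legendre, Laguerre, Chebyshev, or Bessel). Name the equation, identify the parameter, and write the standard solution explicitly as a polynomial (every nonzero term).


All three coefficients share the factor -8; dividing through by -8 gives  (1 - x^2) y'' - x y' + 64 y = 0.
This matches the Chebyshev equation (1 - x^2) y'' - x y' + n^2 y = 0 (note the -x y' term, not -2x y') with n^2 = 64, so n = 8; the polynomial solution is T_8(x).
With y = sum_k a_k x^k, matching x^k gives (k+2)(k+1) a_{k+2} = (k^2 - n^2) a_k = (k - 8)(k + 8) a_k. The right side vanishes at k = 8, so the series with the parity of 8 terminates at degree 8.
Standard normalization: leading coefficient of T_n is 2^(n-1), so a_8 = 2^7 = 128. Work downward with a_k = (k+1)(k+2) a_{k+2} / ((k - 8)(k + 8)):
  a_6 = (7)(8)(128) / ((6 - 8)(6 + 8)) = 7168/(-28) = -256
  a_4 = (5)(6)(-256) / ((4 - 8)(4 + 8)) = -7680/(-48) = 160
  a_2 = (3)(4)(160) / ((2 - 8)(2 + 8)) = 1920/(-60) = -32
  a_0 = (1)(2)(-32) / ((0 - 8)(0 + 8)) = -64/(-64) = 1
Hence T_8(x) = 128 x^8 - 256 x^6 + 160 x^4 - 32 x^2 + 1.

T_8(x); series = 128 x^8 - 256 x^6 + 160 x^4 - 32 x^2 + 1


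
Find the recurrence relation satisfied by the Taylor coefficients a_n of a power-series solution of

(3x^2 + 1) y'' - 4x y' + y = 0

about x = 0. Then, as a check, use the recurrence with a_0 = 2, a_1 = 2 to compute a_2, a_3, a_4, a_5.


Substitute y = sum_n a_n x^n.
(1 + 3 x^2) y'' contributes (n+2)(n+1) a_{n+2} + 3 n(n-1) a_n at x^n.
-4 x y'(x) contributes -4 n a_n at x^n.
y(x) contributes 1 a_n at x^n.
Matching x^n: (n+2)(n+1) a_{n+2} + (3 n(n-1) - 4 n + 1) a_n = 0.
Thus a_{n+2} = (-3 n(n-1) + 4 n - 1) / ((n+1)(n+2)) * a_n.

Check with a_0 = 2, a_1 = 2 (apply the recurrence for n = 0, 1, 2, 3): a_0 = 2, a_1 = 2, a_2 = -1, a_3 = 1, a_4 = -1/12, a_5 = -7/20.

a_(n+2) = (-3 n(n-1) + 4 n - 1) / ((n+1)(n+2)) * a_n; check: a_0 = 2, a_1 = 2, a_2 = -1, a_3 = 1, a_4 = -1/12, a_5 = -7/20


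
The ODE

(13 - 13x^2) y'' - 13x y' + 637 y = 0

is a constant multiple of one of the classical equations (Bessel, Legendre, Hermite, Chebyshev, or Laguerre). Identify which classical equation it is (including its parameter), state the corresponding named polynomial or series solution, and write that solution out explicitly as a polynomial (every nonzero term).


All three coefficients share the factor 13; dividing through by 13 gives  (1 - x^2) y'' - x y' + 49 y = 0.
This matches the Chebyshev equation (1 - x^2) y'' - x y' + n^2 y = 0 (note the -x y' term, not -2x y') with n^2 = 49, so n = 7; the polynomial solution is T_7(x).
With y = sum_k a_k x^k, matching x^k gives (k+2)(k+1) a_{k+2} = (k^2 - n^2) a_k = (k - 7)(k + 7) a_k. The right side vanishes at k = 7, so the series with the parity of 7 terminates at degree 7.
Standard normalization: leading coefficient of T_n is 2^(n-1), so a_7 = 2^6 = 64. Work downward with a_k = (k+1)(k+2) a_{k+2} / ((k - 7)(k + 7)):
  a_5 = (6)(7)(64) / ((5 - 7)(5 + 7)) = 2688/(-24) = -112
  a_3 = (4)(5)(-112) / ((3 - 7)(3 + 7)) = -2240/(-40) = 56
  a_1 = (2)(3)(56) / ((1 - 7)(1 + 7)) = 336/(-48) = -7
Hence T_7(x) = 64 x^7 - 112 x^5 + 56 x^3 - 7 x.

T_7(x); series = 64 x^7 - 112 x^5 + 56 x^3 - 7 x


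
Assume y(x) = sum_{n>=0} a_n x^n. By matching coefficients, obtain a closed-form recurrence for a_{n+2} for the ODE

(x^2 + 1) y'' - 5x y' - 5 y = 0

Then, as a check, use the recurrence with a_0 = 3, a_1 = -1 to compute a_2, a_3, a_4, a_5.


Substitute y = sum_n a_n x^n.
(1 + 1 x^2) y'' contributes (n+2)(n+1) a_{n+2} + n(n-1) a_n at x^n.
-5 x y'(x) contributes -5 n a_n at x^n.
-5 y(x) contributes -5 a_n at x^n.
Matching x^n: (n+2)(n+1) a_{n+2} + (n(n-1) - 5 n - 5) a_n = 0.
Thus a_{n+2} = (-n(n-1) + 5 n + 5) / ((n+1)(n+2)) * a_n.

Check with a_0 = 3, a_1 = -1 (apply the recurrence for n = 0, 1, 2, 3): a_0 = 3, a_1 = -1, a_2 = 15/2, a_3 = -5/3, a_4 = 65/8, a_5 = -7/6.

a_(n+2) = (-n(n-1) + 5 n + 5) / ((n+1)(n+2)) * a_n; check: a_0 = 3, a_1 = -1, a_2 = 15/2, a_3 = -5/3, a_4 = 65/8, a_5 = -7/6


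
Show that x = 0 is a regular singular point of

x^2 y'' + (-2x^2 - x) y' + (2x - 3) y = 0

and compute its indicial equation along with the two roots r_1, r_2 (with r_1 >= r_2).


Divide by x^2 to reach normal form y'' + P_1(x) y' + P_2(x) y = 0 with P_1(x) = -2 - 1/x and P_2(x) = 2/x - 3/x^2.
x = 0 is a singular point because the y'-coefficient -2 - 1/x has a pole at x = 0 and the y-coefficient 2/x - 3/x^2 has a pole at x = 0.
It is a regular singular point because x P_1(x) = p(x) = -2x - 1 and x^2 P_2(x) = q(x) = 2x - 3 are polynomials, hence analytic at x = 0.
p(0) = -1,  q(0) = -3.
Indicial equation: r(r-1) + p(0) r + q(0) = 0, i.e. r^2 + (p(0) - 1) r + q(0) = 0, i.e. r^2 - 2 r - 3 = 0.
Discriminant: (-2)^2 - 4(-3) = 16, so r = (2 ± 4)/2.
Solving: r_1 = 3, r_2 = -1.

indicial: r^2 - 2 r - 3 = 0; roots r_1 = 3, r_2 = -1


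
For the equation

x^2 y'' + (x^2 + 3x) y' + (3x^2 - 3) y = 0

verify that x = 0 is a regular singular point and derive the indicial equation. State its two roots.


Divide by x^2 to reach normal form y'' + P_1(x) y' + P_2(x) y = 0 with P_1(x) = 1 + 3/x and P_2(x) = 3 - 3/x^2.
x = 0 is a singular point because the y'-coefficient 1 + 3/x has a pole at x = 0 and the y-coefficient 3 - 3/x^2 has a pole at x = 0.
It is a regular singular point because x P_1(x) = p(x) = x + 3 and x^2 P_2(x) = q(x) = 3x^2 - 3 are polynomials, hence analytic at x = 0.
p(0) = 3,  q(0) = -3.
Indicial equation: r(r-1) + p(0) r + q(0) = 0, i.e. r^2 + (p(0) - 1) r + q(0) = 0, i.e. r^2 + 2 r - 3 = 0.
Discriminant: (2)^2 - 4(-3) = 16, so r = (-2 ± 4)/2.
Solving: r_1 = 1, r_2 = -3.

indicial: r^2 + 2 r - 3 = 0; roots r_1 = 1, r_2 = -3


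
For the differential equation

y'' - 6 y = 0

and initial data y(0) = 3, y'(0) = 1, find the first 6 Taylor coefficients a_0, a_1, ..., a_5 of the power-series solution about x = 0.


Ansatz: y(x) = sum_{n>=0} a_n x^n, so y'(x) = sum_{n>=1} n a_n x^(n-1) and y''(x) = sum_{n>=2} n(n-1) a_n x^(n-2).
Substitute into P(x) y'' + Q(x) y' + R(x) y = 0 with P(x) = 1, Q(x) = 0, R(x) = -6, and match powers of x.
Initial conditions: a_0 = 3, a_1 = 1.
Setting the coefficient of each power of x to zero and solving order by order (substituting the coefficients already found):
  x^0: 2 a_2 - 6 a_0 = 0  ->  2 a_2 = 6 a_0 = 18  ->  a_2 = 9
  x^1: 6 a_3 - 6 a_1 = 0  ->  6 a_3 = 6 a_1 = 6  ->  a_3 = 1
  x^2: 12 a_4 - 6 a_2 = 0  ->  12 a_4 = 6 a_2 = 54  ->  a_4 = 9/2
  x^3: 20 a_5 - 6 a_3 = 0  ->  20 a_5 = 6 a_3 = 6  ->  a_5 = 3/10
Truncated series: y(x) = 3 + x + 9 x^2 + x^3 + (9/2) x^4 + (3/10) x^5 + O(x^6).

a_0 = 3; a_1 = 1; a_2 = 9; a_3 = 1; a_4 = 9/2; a_5 = 3/10


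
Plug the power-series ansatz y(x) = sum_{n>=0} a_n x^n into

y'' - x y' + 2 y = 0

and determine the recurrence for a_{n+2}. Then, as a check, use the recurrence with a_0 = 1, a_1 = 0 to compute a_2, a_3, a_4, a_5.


Substitute y = sum_n a_n x^n.
y''(x) has coefficient (n+2)(n+1) a_{n+2} at x^n;
-x y'(x) has coefficient -n a_n at x^n (shift);
2 y(x) has coefficient 2 a_n at x^n.
Matching x^n: (n+2)(n+1) a_{n+2} + (-n + 2) a_n = 0.
Thus a_{n+2} = (n - 2) / ((n+1)(n+2)) * a_n.

Check with a_0 = 1, a_1 = 0 (apply the recurrence for n = 0, 1, 2, 3): a_0 = 1, a_1 = 0, a_2 = -1, a_3 = 0, a_4 = 0, a_5 = 0.

a_(n+2) = (n - 2) / ((n+1)(n+2)) * a_n; check: a_0 = 1, a_1 = 0, a_2 = -1, a_3 = 0, a_4 = 0, a_5 = 0


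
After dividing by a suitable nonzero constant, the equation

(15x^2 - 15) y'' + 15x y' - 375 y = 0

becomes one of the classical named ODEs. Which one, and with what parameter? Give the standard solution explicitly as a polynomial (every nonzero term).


All three coefficients share the factor -15; dividing through by -15 gives  (1 - x^2) y'' - x y' + 25 y = 0.
This matches the Chebyshev equation (1 - x^2) y'' - x y' + n^2 y = 0 (note the -x y' term, not -2x y') with n^2 = 25, so n = 5; the polynomial solution is T_5(x).
With y = sum_k a_k x^k, matching x^k gives (k+2)(k+1) a_{k+2} = (k^2 - n^2) a_k = (k - 5)(k + 5) a_k. The right side vanishes at k = 5, so the series with the parity of 5 terminates at degree 5.
Standard normalization: leading coefficient of T_n is 2^(n-1), so a_5 = 2^4 = 16. Work downward with a_k = (k+1)(k+2) a_{k+2} / ((k - 5)(k + 5)):
  a_3 = (4)(5)(16) / ((3 - 5)(3 + 5)) = 320/(-16) = -20
  a_1 = (2)(3)(-20) / ((1 - 5)(1 + 5)) = -120/(-24) = 5
Hence T_5(x) = 16 x^5 - 20 x^3 + 5 x.

T_5(x); series = 16 x^5 - 20 x^3 + 5 x


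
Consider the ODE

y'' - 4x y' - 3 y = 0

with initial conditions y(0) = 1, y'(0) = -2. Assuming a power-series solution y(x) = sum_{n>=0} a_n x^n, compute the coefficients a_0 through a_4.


Ansatz: y(x) = sum_{n>=0} a_n x^n, so y'(x) = sum_{n>=1} n a_n x^(n-1) and y''(x) = sum_{n>=2} n(n-1) a_n x^(n-2).
Substitute into P(x) y'' + Q(x) y' + R(x) y = 0 with P(x) = 1, Q(x) = -4x, R(x) = -3, and match powers of x.
Initial conditions: a_0 = 1, a_1 = -2.
Setting the coefficient of each power of x to zero and solving order by order (substituting the coefficients already found):
  x^0: 2 a_2 - 3 a_0 = 0  ->  2 a_2 = 3 a_0 = 3  ->  a_2 = 3/2
  x^1: 6 a_3 - 7 a_1 = 0  ->  6 a_3 = 7 a_1 = -14  ->  a_3 = -7/3
  x^2: 12 a_4 - 11 a_2 = 0  ->  12 a_4 = 11 a_2 = 33/2  ->  a_4 = 11/8
Truncated series: y(x) = 1 - 2 x + (3/2) x^2 - (7/3) x^3 + (11/8) x^4 + O(x^5).

a_0 = 1; a_1 = -2; a_2 = 3/2; a_3 = -7/3; a_4 = 11/8


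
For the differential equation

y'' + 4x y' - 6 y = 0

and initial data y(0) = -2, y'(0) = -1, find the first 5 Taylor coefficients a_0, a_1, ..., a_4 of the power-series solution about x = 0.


Ansatz: y(x) = sum_{n>=0} a_n x^n, so y'(x) = sum_{n>=1} n a_n x^(n-1) and y''(x) = sum_{n>=2} n(n-1) a_n x^(n-2).
Substitute into P(x) y'' + Q(x) y' + R(x) y = 0 with P(x) = 1, Q(x) = 4x, R(x) = -6, and match powers of x.
Initial conditions: a_0 = -2, a_1 = -1.
Setting the coefficient of each power of x to zero and solving order by order (substituting the coefficients already found):
  x^0: 2 a_2 - 6 a_0 = 0  ->  2 a_2 = 6 a_0 = -12  ->  a_2 = -6
  x^1: 6 a_3 - 2 a_1 = 0  ->  6 a_3 = 2 a_1 = -2  ->  a_3 = -1/3
  x^2: 12 a_4 + 2 a_2 = 0  ->  12 a_4 = -2 a_2 = 12  ->  a_4 = 1
Truncated series: y(x) = -2 - x - 6 x^2 - (1/3) x^3 + x^4 + O(x^5).

a_0 = -2; a_1 = -1; a_2 = -6; a_3 = -1/3; a_4 = 1


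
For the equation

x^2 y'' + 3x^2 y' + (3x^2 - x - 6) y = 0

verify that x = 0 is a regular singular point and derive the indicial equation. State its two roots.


Divide by x^2 to reach normal form y'' + P_1(x) y' + P_2(x) y = 0 with P_1(x) = 3 and P_2(x) = 3 - 1/x - 6/x^2.
x = 0 is a singular point because the y-coefficient 3 - 1/x - 6/x^2 has a pole at x = 0.
It is a regular singular point because x P_1(x) = p(x) = 3x and x^2 P_2(x) = q(x) = 3x^2 - x - 6 are polynomials, hence analytic at x = 0.
p(0) = 0,  q(0) = -6.
Indicial equation: r(r-1) + p(0) r + q(0) = 0, i.e. r^2 + (p(0) - 1) r + q(0) = 0, i.e. r^2 - 1 r - 6 = 0.
Discriminant: (-1)^2 - 4(-6) = 25, so r = (1 ± 5)/2.
Solving: r_1 = 3, r_2 = -2.

indicial: r^2 - 1 r - 6 = 0; roots r_1 = 3, r_2 = -2


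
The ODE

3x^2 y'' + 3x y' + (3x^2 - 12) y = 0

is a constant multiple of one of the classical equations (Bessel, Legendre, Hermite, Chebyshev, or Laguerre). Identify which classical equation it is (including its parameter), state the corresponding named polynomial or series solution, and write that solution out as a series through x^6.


All three coefficients share the factor 3; dividing through by 3 gives  x^2 y'' + x y' + (x^2 - 4) y = 0.
This matches the Bessel equation x^2 y'' + x y' + (x^2 - nu^2) y = 0 with nu^2 = 4, so nu = 2; the solution bounded at x = 0 is J_2(x).
Frobenius at x = 0: indicial roots ±nu; for r = nu the recurrence k(k + 2nu) c_k = -c_{k-2} gives the standard series J_nu(x) = sum_{k>=0} (-1)^k / (k! (k+nu)!) (x/2)^(2k+nu). Evaluate the first 3 terms:
  k = 0: (-1)^0 / (0! * 2! * 2^2) x^2 = 1/(1*2*4) x^2 = (1/8) x^2
  k = 1: (-1)^1 / (1! * 3! * 2^4) x^4 = -1/(1*6*16) x^4 = (-1/96) x^4
  k = 2: (-1)^2 / (2! * 4! * 2^6) x^6 = 1/(2*24*64) x^6 = (1/3072) x^6
Hence J_2(x) = x^6/3072 - x^4/96 + x^2/8 + ....

J_2(x); series = x^6/3072 - x^4/96 + x^2/8


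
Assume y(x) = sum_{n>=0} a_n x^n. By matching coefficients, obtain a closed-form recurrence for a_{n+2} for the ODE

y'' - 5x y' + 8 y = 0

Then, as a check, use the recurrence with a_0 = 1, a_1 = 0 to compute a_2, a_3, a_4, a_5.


Substitute y = sum_n a_n x^n.
y''(x) has coefficient (n+2)(n+1) a_{n+2} at x^n;
-5 x y'(x) has coefficient -5 n a_n at x^n (shift);
8 y(x) has coefficient 8 a_n at x^n.
Matching x^n: (n+2)(n+1) a_{n+2} + (-5n + 8) a_n = 0.
Thus a_{n+2} = (5n - 8) / ((n+1)(n+2)) * a_n.

Check with a_0 = 1, a_1 = 0 (apply the recurrence for n = 0, 1, 2, 3): a_0 = 1, a_1 = 0, a_2 = -4, a_3 = 0, a_4 = -2/3, a_5 = 0.

a_(n+2) = (5n - 8) / ((n+1)(n+2)) * a_n; check: a_0 = 1, a_1 = 0, a_2 = -4, a_3 = 0, a_4 = -2/3, a_5 = 0


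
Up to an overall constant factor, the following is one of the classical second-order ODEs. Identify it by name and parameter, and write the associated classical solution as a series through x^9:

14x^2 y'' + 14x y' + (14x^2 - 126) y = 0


All three coefficients share the factor 14; dividing through by 14 gives  x^2 y'' + x y' + (x^2 - 9) y = 0.
This matches the Bessel equation x^2 y'' + x y' + (x^2 - nu^2) y = 0 with nu^2 = 9, so nu = 3; the solution bounded at x = 0 is J_3(x).
Frobenius at x = 0: indicial roots ±nu; for r = nu the recurrence k(k + 2nu) c_k = -c_{k-2} gives the standard series J_nu(x) = sum_{k>=0} (-1)^k / (k! (k+nu)!) (x/2)^(2k+nu). Evaluate the first 4 terms:
  k = 0: (-1)^0 / (0! * 3! * 2^3) x^3 = 1/(1*6*8) x^3 = (1/48) x^3
  k = 1: (-1)^1 / (1! * 4! * 2^5) x^5 = -1/(1*24*32) x^5 = (-1/768) x^5
  k = 2: (-1)^2 / (2! * 5! * 2^7) x^7 = 1/(2*120*128) x^7 = (1/30720) x^7
  k = 3: (-1)^3 / (3! * 6! * 2^9) x^9 = -1/(6*720*512) x^9 = (-1/2211840) x^9
Hence J_3(x) = -x^9/2211840 + x^7/30720 - x^5/768 + x^3/48 + ....

J_3(x); series = -x^9/2211840 + x^7/30720 - x^5/768 + x^3/48


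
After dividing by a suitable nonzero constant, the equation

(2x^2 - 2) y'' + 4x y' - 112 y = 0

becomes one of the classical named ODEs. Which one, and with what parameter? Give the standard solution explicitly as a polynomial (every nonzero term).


All three coefficients share the factor -2; dividing through by -2 gives  (1 - x^2) y'' - 2x y' + 56 y = 0.
This matches the Legendre equation (1 - x^2) y'' - 2x y' + n(n+1) y = 0 (note the -2x y' term) with n(n+1) = 56, so n = 7; the polynomial solution is P_7(x).
With y = sum_k a_k x^k, matching x^k gives (k+2)(k+1) a_{k+2} = [k(k+1) - n(n+1)] a_k = (k - 7)(k + 8) a_k. The right side vanishes at k = 7, so the series with the parity of 7 terminates at degree 7.
Standard normalization (P_n(1) = 1): leading coefficient (2n)!/(2^n (n!)^2) = 87178291200/(128*25401600) = 429/16, so a_7 = 429/16. Work downward with a_k = (k+1)(k+2) a_{k+2} / ((k - 7)(k + 8)):
  a_5 = (6)(7)(429/16) / ((5 - 7)(5 + 8)) = (9009/8)/(-26) = -693/16
  a_3 = (4)(5)(-693/16) / ((3 - 7)(3 + 8)) = (-3465/4)/(-44) = 315/16
  a_1 = (2)(3)(315/16) / ((1 - 7)(1 + 8)) = (945/8)/(-54) = -35/16
Hence P_7(x) = 429 x^7/16 - 693 x^5/16 + 315 x^3/16 - 35 x/16.

P_7(x); series = 429 x^7/16 - 693 x^5/16 + 315 x^3/16 - 35 x/16


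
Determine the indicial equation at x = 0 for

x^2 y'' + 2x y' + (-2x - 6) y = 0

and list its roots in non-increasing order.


Divide by x^2 to reach normal form y'' + P_1(x) y' + P_2(x) y = 0 with P_1(x) = 2/x and P_2(x) = -2/x - 6/x^2.
x = 0 is a singular point because the y'-coefficient 2/x has a pole at x = 0 and the y-coefficient -2/x - 6/x^2 has a pole at x = 0.
It is a regular singular point because x P_1(x) = p(x) = 2 and x^2 P_2(x) = q(x) = -2x - 6 are polynomials, hence analytic at x = 0.
p(0) = 2,  q(0) = -6.
Indicial equation: r(r-1) + p(0) r + q(0) = 0, i.e. r^2 + (p(0) - 1) r + q(0) = 0, i.e. r^2 + 1 r - 6 = 0.
Discriminant: (1)^2 - 4(-6) = 25, so r = (-1 ± 5)/2.
Solving: r_1 = 2, r_2 = -3.

indicial: r^2 + 1 r - 6 = 0; roots r_1 = 2, r_2 = -3


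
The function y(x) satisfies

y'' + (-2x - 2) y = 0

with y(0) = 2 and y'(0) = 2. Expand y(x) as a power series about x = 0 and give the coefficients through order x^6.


Ansatz: y(x) = sum_{n>=0} a_n x^n, so y'(x) = sum_{n>=1} n a_n x^(n-1) and y''(x) = sum_{n>=2} n(n-1) a_n x^(n-2).
Substitute into P(x) y'' + Q(x) y' + R(x) y = 0 with P(x) = 1, Q(x) = 0, R(x) = -2x - 2, and match powers of x.
Initial conditions: a_0 = 2, a_1 = 2.
Setting the coefficient of each power of x to zero and solving order by order (substituting the coefficients already found):
  x^0: 2 a_2 - 2 a_0 = 0  ->  2 a_2 = 2 a_0 = 4  ->  a_2 = 2
  x^1: 6 a_3 - 2 a_1 - 2 a_0 = 0  ->  6 a_3 = 2 a_1 + 2 a_0 = 8  ->  a_3 = 4/3
  x^2: 12 a_4 - 2 a_2 - 2 a_1 = 0  ->  12 a_4 = 2 a_2 + 2 a_1 = 8  ->  a_4 = 2/3
  x^3: 20 a_5 - 2 a_3 - 2 a_2 = 0  ->  20 a_5 = 2 a_3 + 2 a_2 = 20/3  ->  a_5 = 1/3
  x^4: 30 a_6 - 2 a_4 - 2 a_3 = 0  ->  30 a_6 = 2 a_4 + 2 a_3 = 4  ->  a_6 = 2/15
Truncated series: y(x) = 2 + 2 x + 2 x^2 + (4/3) x^3 + (2/3) x^4 + (1/3) x^5 + (2/15) x^6 + O(x^7).

a_0 = 2; a_1 = 2; a_2 = 2; a_3 = 4/3; a_4 = 2/3; a_5 = 1/3; a_6 = 2/15


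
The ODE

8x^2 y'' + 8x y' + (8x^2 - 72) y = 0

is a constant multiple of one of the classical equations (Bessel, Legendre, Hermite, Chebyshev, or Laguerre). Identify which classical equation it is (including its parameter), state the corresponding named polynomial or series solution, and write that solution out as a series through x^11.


All three coefficients share the factor 8; dividing through by 8 gives  x^2 y'' + x y' + (x^2 - 9) y = 0.
This matches the Bessel equation x^2 y'' + x y' + (x^2 - nu^2) y = 0 with nu^2 = 9, so nu = 3; the solution bounded at x = 0 is J_3(x).
Frobenius at x = 0: indicial roots ±nu; for r = nu the recurrence k(k + 2nu) c_k = -c_{k-2} gives the standard series J_nu(x) = sum_{k>=0} (-1)^k / (k! (k+nu)!) (x/2)^(2k+nu). Evaluate the first 5 terms:
  k = 0: (-1)^0 / (0! * 3! * 2^3) x^3 = 1/(1*6*8) x^3 = (1/48) x^3
  k = 1: (-1)^1 / (1! * 4! * 2^5) x^5 = -1/(1*24*32) x^5 = (-1/768) x^5
  k = 2: (-1)^2 / (2! * 5! * 2^7) x^7 = 1/(2*120*128) x^7 = (1/30720) x^7
  k = 3: (-1)^3 / (3! * 6! * 2^9) x^9 = -1/(6*720*512) x^9 = (-1/2211840) x^9
  k = 4: (-1)^4 / (4! * 7! * 2^11) x^11 = 1/(24*5040*2048) x^11 = (1/247726080) x^11
Hence J_3(x) = x^11/247726080 - x^9/2211840 + x^7/30720 - x^5/768 + x^3/48 + ....

J_3(x); series = x^11/247726080 - x^9/2211840 + x^7/30720 - x^5/768 + x^3/48


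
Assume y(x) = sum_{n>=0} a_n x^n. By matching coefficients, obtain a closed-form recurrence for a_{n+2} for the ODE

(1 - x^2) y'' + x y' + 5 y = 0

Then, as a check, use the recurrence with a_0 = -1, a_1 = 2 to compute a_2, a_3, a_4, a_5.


Substitute y = sum_n a_n x^n.
(1 - 1 x^2) y'' contributes (n+2)(n+1) a_{n+2} - n(n-1) a_n at x^n.
x y'(x) contributes n a_n at x^n.
5 y(x) contributes 5 a_n at x^n.
Matching x^n: (n+2)(n+1) a_{n+2} + (-n(n-1) + n + 5) a_n = 0.
Thus a_{n+2} = (n(n-1) - n - 5) / ((n+1)(n+2)) * a_n.

Check with a_0 = -1, a_1 = 2 (apply the recurrence for n = 0, 1, 2, 3): a_0 = -1, a_1 = 2, a_2 = 5/2, a_3 = -2, a_4 = -25/24, a_5 = 1/5.

a_(n+2) = (n(n-1) - n - 5) / ((n+1)(n+2)) * a_n; check: a_0 = -1, a_1 = 2, a_2 = 5/2, a_3 = -2, a_4 = -25/24, a_5 = 1/5


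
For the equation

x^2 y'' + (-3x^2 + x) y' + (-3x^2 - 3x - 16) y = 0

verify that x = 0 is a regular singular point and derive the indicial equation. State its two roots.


Divide by x^2 to reach normal form y'' + P_1(x) y' + P_2(x) y = 0 with P_1(x) = -3 + 1/x and P_2(x) = -3 - 3/x - 16/x^2.
x = 0 is a singular point because the y'-coefficient -3 + 1/x has a pole at x = 0 and the y-coefficient -3 - 3/x - 16/x^2 has a pole at x = 0.
It is a regular singular point because x P_1(x) = p(x) = 1 - 3x and x^2 P_2(x) = q(x) = -3x^2 - 3x - 16 are polynomials, hence analytic at x = 0.
p(0) = 1,  q(0) = -16.
Indicial equation: r(r-1) + p(0) r + q(0) = 0, i.e. r^2 + (p(0) - 1) r + q(0) = 0, i.e. r^2 - 16 = 0.
Discriminant: (0)^2 - 4(-16) = 64, so r = (0 ± 8)/2.
Solving: r_1 = 4, r_2 = -4.

indicial: r^2 - 16 = 0; roots r_1 = 4, r_2 = -4


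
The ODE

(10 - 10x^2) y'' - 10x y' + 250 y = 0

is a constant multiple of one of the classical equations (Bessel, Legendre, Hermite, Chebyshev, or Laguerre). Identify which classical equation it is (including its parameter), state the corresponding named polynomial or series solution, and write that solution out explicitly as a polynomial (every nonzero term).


All three coefficients share the factor 10; dividing through by 10 gives  (1 - x^2) y'' - x y' + 25 y = 0.
This matches the Chebyshev equation (1 - x^2) y'' - x y' + n^2 y = 0 (note the -x y' term, not -2x y') with n^2 = 25, so n = 5; the polynomial solution is T_5(x).
With y = sum_k a_k x^k, matching x^k gives (k+2)(k+1) a_{k+2} = (k^2 - n^2) a_k = (k - 5)(k + 5) a_k. The right side vanishes at k = 5, so the series with the parity of 5 terminates at degree 5.
Standard normalization: leading coefficient of T_n is 2^(n-1), so a_5 = 2^4 = 16. Work downward with a_k = (k+1)(k+2) a_{k+2} / ((k - 5)(k + 5)):
  a_3 = (4)(5)(16) / ((3 - 5)(3 + 5)) = 320/(-16) = -20
  a_1 = (2)(3)(-20) / ((1 - 5)(1 + 5)) = -120/(-24) = 5
Hence T_5(x) = 16 x^5 - 20 x^3 + 5 x.

T_5(x); series = 16 x^5 - 20 x^3 + 5 x


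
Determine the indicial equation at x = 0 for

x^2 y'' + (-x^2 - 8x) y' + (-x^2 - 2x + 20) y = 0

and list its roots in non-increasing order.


Divide by x^2 to reach normal form y'' + P_1(x) y' + P_2(x) y = 0 with P_1(x) = -1 - 8/x and P_2(x) = -1 - 2/x + 20/x^2.
x = 0 is a singular point because the y'-coefficient -1 - 8/x has a pole at x = 0 and the y-coefficient -1 - 2/x + 20/x^2 has a pole at x = 0.
It is a regular singular point because x P_1(x) = p(x) = -x - 8 and x^2 P_2(x) = q(x) = -x^2 - 2x + 20 are polynomials, hence analytic at x = 0.
p(0) = -8,  q(0) = 20.
Indicial equation: r(r-1) + p(0) r + q(0) = 0, i.e. r^2 + (p(0) - 1) r + q(0) = 0, i.e. r^2 - 9 r + 20 = 0.
Discriminant: (-9)^2 - 4(20) = 1, so r = (9 ± 1)/2.
Solving: r_1 = 5, r_2 = 4.

indicial: r^2 - 9 r + 20 = 0; roots r_1 = 5, r_2 = 4


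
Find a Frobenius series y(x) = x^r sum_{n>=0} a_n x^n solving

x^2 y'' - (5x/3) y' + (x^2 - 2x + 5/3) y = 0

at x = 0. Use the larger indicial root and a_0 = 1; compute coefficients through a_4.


Write in Frobenius form y'' + (p(x)/x) y' + (q(x)/x^2) y = 0:
  p(x) = -5/3,  q(x) = x^2 - 2x + 5/3.
Indicial equation: r(r-1) + (-5/3) r + (5/3) = 0 -> roots r_1 = 5/3, r_2 = 1.
Take r = r_1 = 5/3. Let y(x) = x^r sum_{n>=0} a_n x^n with a_0 = 1.
Substitute y = x^r sum a_n x^n and match x^{r+n}. The recurrence is
  D(n) a_n - 2 a_{n-1} + 1 a_{n-2} = 0,  where D(n) = (r+n)(r+n-1) + (-5/3)(r+n) + (5/3).
  a_n = [2 a_{n-1} - 1 a_{n-2}] / D(n).
Since the indicial polynomial factors as (r - r_1)(r - r_2), D(n) = (r_1 + n - r_1)(r_1 + n - r_2) = n(n + 2/3).
Evaluating step by step (a_0 = 1):
  n = 1: D(1) = 1(1 + 2/3) = 5/3; numerator = 2(1) = 2; a_1 = (2)/(5/3) = 6/5
  n = 2: D(2) = 2(2 + 2/3) = 16/3; numerator = 2(6/5) - 1(1) = 7/5; a_2 = (7/5)/(16/3) = 21/80
  n = 3: D(3) = 3(3 + 2/3) = 11; numerator = 2(21/80) - 1(6/5) = -27/40; a_3 = (-27/40)/(11) = -27/440
  n = 4: D(4) = 4(4 + 2/3) = 56/3; numerator = 2(-27/440) - 1(21/80) = -339/880; a_4 = (-339/880)/(56/3) = -1017/49280

r = 5/3; a_0 = 1; a_1 = 6/5; a_2 = 21/80; a_3 = -27/440; a_4 = -1017/49280


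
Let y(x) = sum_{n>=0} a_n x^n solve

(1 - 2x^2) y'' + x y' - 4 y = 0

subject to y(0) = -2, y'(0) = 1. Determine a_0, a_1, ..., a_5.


Ansatz: y(x) = sum_{n>=0} a_n x^n, so y'(x) = sum_{n>=1} n a_n x^(n-1) and y''(x) = sum_{n>=2} n(n-1) a_n x^(n-2).
Substitute into P(x) y'' + Q(x) y' + R(x) y = 0 with P(x) = 1 - 2x^2, Q(x) = x, R(x) = -4, and match powers of x.
Initial conditions: a_0 = -2, a_1 = 1.
Setting the coefficient of each power of x to zero and solving order by order (substituting the coefficients already found):
  x^0: 2 a_2 - 4 a_0 = 0  ->  2 a_2 = 4 a_0 = -8  ->  a_2 = -4
  x^1: 6 a_3 - 3 a_1 = 0  ->  6 a_3 = 3 a_1 = 3  ->  a_3 = 1/2
  x^2: 12 a_4 - 6 a_2 = 0  ->  12 a_4 = 6 a_2 = -24  ->  a_4 = -2
  x^3: 20 a_5 - 13 a_3 = 0  ->  20 a_5 = 13 a_3 = 13/2  ->  a_5 = 13/40
Truncated series: y(x) = -2 + x - 4 x^2 + (1/2) x^3 - 2 x^4 + (13/40) x^5 + O(x^6).

a_0 = -2; a_1 = 1; a_2 = -4; a_3 = 1/2; a_4 = -2; a_5 = 13/40


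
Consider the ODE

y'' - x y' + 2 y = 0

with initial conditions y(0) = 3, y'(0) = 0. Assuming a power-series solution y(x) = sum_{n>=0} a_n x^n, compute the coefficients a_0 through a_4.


Ansatz: y(x) = sum_{n>=0} a_n x^n, so y'(x) = sum_{n>=1} n a_n x^(n-1) and y''(x) = sum_{n>=2} n(n-1) a_n x^(n-2).
Substitute into P(x) y'' + Q(x) y' + R(x) y = 0 with P(x) = 1, Q(x) = -x, R(x) = 2, and match powers of x.
Initial conditions: a_0 = 3, a_1 = 0.
Setting the coefficient of each power of x to zero and solving order by order (substituting the coefficients already found):
  x^0: 2 a_2 + 2 a_0 = 0  ->  2 a_2 = -2 a_0 = -6  ->  a_2 = -3
  x^1: 6 a_3 + a_1 = 0  ->  6 a_3 = -a_1 = 0  ->  a_3 = 0
  x^2: 12 a_4 = 0  ->  a_4 = 0
Truncated series: y(x) = 3 - 3 x^2 + O(x^5).

a_0 = 3; a_1 = 0; a_2 = -3; a_3 = 0; a_4 = 0


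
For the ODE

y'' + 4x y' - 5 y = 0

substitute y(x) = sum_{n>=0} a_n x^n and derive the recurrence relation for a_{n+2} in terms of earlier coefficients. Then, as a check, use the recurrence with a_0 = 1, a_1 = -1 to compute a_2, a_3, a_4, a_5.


Substitute y = sum_n a_n x^n.
y''(x) has coefficient (n+2)(n+1) a_{n+2} at x^n;
4 x y'(x) has coefficient 4 n a_n at x^n (shift);
-5 y(x) has coefficient -5 a_n at x^n.
Matching x^n: (n+2)(n+1) a_{n+2} + (4n - 5) a_n = 0.
Thus a_{n+2} = (-4n + 5) / ((n+1)(n+2)) * a_n.

Check with a_0 = 1, a_1 = -1 (apply the recurrence for n = 0, 1, 2, 3): a_0 = 1, a_1 = -1, a_2 = 5/2, a_3 = -1/6, a_4 = -5/8, a_5 = 7/120.

a_(n+2) = (-4n + 5) / ((n+1)(n+2)) * a_n; check: a_0 = 1, a_1 = -1, a_2 = 5/2, a_3 = -1/6, a_4 = -5/8, a_5 = 7/120


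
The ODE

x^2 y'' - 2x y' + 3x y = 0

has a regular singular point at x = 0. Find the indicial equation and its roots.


Divide by x^2 to reach normal form y'' + P_1(x) y' + P_2(x) y = 0 with P_1(x) = -2/x and P_2(x) = 3/x.
x = 0 is a singular point because the y'-coefficient -2/x has a pole at x = 0 and the y-coefficient 3/x has a pole at x = 0.
It is a regular singular point because x P_1(x) = p(x) = -2 and x^2 P_2(x) = q(x) = 3x are polynomials, hence analytic at x = 0.
p(0) = -2,  q(0) = 0.
Indicial equation: r(r-1) + p(0) r + q(0) = 0, i.e. r^2 + (p(0) - 1) r + q(0) = 0, i.e. r^2 - 3 r = 0.
Discriminant: (-3)^2 - 4(0) = 9, so r = (3 ± 3)/2.
Solving: r_1 = 3, r_2 = 0.

indicial: r^2 - 3 r = 0; roots r_1 = 3, r_2 = 0


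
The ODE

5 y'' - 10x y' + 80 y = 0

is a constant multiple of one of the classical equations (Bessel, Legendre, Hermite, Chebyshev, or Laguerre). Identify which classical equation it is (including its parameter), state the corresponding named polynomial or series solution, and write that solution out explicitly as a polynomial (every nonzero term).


All three coefficients share the factor 5; dividing through by 5 gives  y'' - 2x y' + 16 y = 0.
This matches the Hermite equation y'' - 2x y' + 2n y = 0 with 2n = 16, so n = 8; the polynomial solution is H_8(x).
With y = sum_k a_k x^k, matching x^k gives (k+2)(k+1) a_{k+2} = 2(k - n) a_k = 2(k - 8) a_k. The right side vanishes at k = 8, so the series with the parity of 8 terminates at degree 8.
Standard normalization: leading coefficient of H_n is 2^n, so a_8 = 2^8 = 256. Work downward with a_k = (k+1)(k+2) a_{k+2} / (2(k - n)):
  a_6 = (7)(8)(256) / (2(6 - 8)) = 14336/(-4) = -3584
  a_4 = (5)(6)(-3584) / (2(4 - 8)) = -107520/(-8) = 13440
  a_2 = (3)(4)(13440) / (2(2 - 8)) = 161280/(-12) = -13440
  a_0 = (1)(2)(-13440) / (2(0 - 8)) = -26880/(-16) = 1680
Hence H_8(x) = 256 x^8 - 3584 x^6 + 13440 x^4 - 13440 x^2 + 1680.

H_8(x); series = 256 x^8 - 3584 x^6 + 13440 x^4 - 13440 x^2 + 1680


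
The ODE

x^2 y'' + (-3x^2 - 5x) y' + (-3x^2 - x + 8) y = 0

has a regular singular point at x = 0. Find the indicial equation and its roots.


Divide by x^2 to reach normal form y'' + P_1(x) y' + P_2(x) y = 0 with P_1(x) = -3 - 5/x and P_2(x) = -3 - 1/x + 8/x^2.
x = 0 is a singular point because the y'-coefficient -3 - 5/x has a pole at x = 0 and the y-coefficient -3 - 1/x + 8/x^2 has a pole at x = 0.
It is a regular singular point because x P_1(x) = p(x) = -3x - 5 and x^2 P_2(x) = q(x) = -3x^2 - x + 8 are polynomials, hence analytic at x = 0.
p(0) = -5,  q(0) = 8.
Indicial equation: r(r-1) + p(0) r + q(0) = 0, i.e. r^2 + (p(0) - 1) r + q(0) = 0, i.e. r^2 - 6 r + 8 = 0.
Discriminant: (-6)^2 - 4(8) = 4, so r = (6 ± 2)/2.
Solving: r_1 = 4, r_2 = 2.

indicial: r^2 - 6 r + 8 = 0; roots r_1 = 4, r_2 = 2


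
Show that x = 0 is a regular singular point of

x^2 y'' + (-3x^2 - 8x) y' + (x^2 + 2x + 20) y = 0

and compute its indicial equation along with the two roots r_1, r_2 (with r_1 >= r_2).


Divide by x^2 to reach normal form y'' + P_1(x) y' + P_2(x) y = 0 with P_1(x) = -3 - 8/x and P_2(x) = 1 + 2/x + 20/x^2.
x = 0 is a singular point because the y'-coefficient -3 - 8/x has a pole at x = 0 and the y-coefficient 1 + 2/x + 20/x^2 has a pole at x = 0.
It is a regular singular point because x P_1(x) = p(x) = -3x - 8 and x^2 P_2(x) = q(x) = x^2 + 2x + 20 are polynomials, hence analytic at x = 0.
p(0) = -8,  q(0) = 20.
Indicial equation: r(r-1) + p(0) r + q(0) = 0, i.e. r^2 + (p(0) - 1) r + q(0) = 0, i.e. r^2 - 9 r + 20 = 0.
Discriminant: (-9)^2 - 4(20) = 1, so r = (9 ± 1)/2.
Solving: r_1 = 5, r_2 = 4.

indicial: r^2 - 9 r + 20 = 0; roots r_1 = 5, r_2 = 4


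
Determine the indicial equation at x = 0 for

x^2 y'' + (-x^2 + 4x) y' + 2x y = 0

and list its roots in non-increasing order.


Divide by x^2 to reach normal form y'' + P_1(x) y' + P_2(x) y = 0 with P_1(x) = -1 + 4/x and P_2(x) = 2/x.
x = 0 is a singular point because the y'-coefficient -1 + 4/x has a pole at x = 0 and the y-coefficient 2/x has a pole at x = 0.
It is a regular singular point because x P_1(x) = p(x) = 4 - x and x^2 P_2(x) = q(x) = 2x are polynomials, hence analytic at x = 0.
p(0) = 4,  q(0) = 0.
Indicial equation: r(r-1) + p(0) r + q(0) = 0, i.e. r^2 + (p(0) - 1) r + q(0) = 0, i.e. r^2 + 3 r = 0.
Discriminant: (3)^2 - 4(0) = 9, so r = (-3 ± 3)/2.
Solving: r_1 = 0, r_2 = -3.

indicial: r^2 + 3 r = 0; roots r_1 = 0, r_2 = -3


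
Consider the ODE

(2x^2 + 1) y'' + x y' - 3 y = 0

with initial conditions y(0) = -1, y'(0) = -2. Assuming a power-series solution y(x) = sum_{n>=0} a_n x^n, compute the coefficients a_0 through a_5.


Ansatz: y(x) = sum_{n>=0} a_n x^n, so y'(x) = sum_{n>=1} n a_n x^(n-1) and y''(x) = sum_{n>=2} n(n-1) a_n x^(n-2).
Substitute into P(x) y'' + Q(x) y' + R(x) y = 0 with P(x) = 2x^2 + 1, Q(x) = x, R(x) = -3, and match powers of x.
Initial conditions: a_0 = -1, a_1 = -2.
Setting the coefficient of each power of x to zero and solving order by order (substituting the coefficients already found):
  x^0: 2 a_2 - 3 a_0 = 0  ->  2 a_2 = 3 a_0 = -3  ->  a_2 = -3/2
  x^1: 6 a_3 - 2 a_1 = 0  ->  6 a_3 = 2 a_1 = -4  ->  a_3 = -2/3
  x^2: 12 a_4 + 3 a_2 = 0  ->  12 a_4 = -3 a_2 = 9/2  ->  a_4 = 3/8
  x^3: 20 a_5 + 12 a_3 = 0  ->  20 a_5 = -12 a_3 = 8  ->  a_5 = 2/5
Truncated series: y(x) = -1 - 2 x - (3/2) x^2 - (2/3) x^3 + (3/8) x^4 + (2/5) x^5 + O(x^6).

a_0 = -1; a_1 = -2; a_2 = -3/2; a_3 = -2/3; a_4 = 3/8; a_5 = 2/5
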